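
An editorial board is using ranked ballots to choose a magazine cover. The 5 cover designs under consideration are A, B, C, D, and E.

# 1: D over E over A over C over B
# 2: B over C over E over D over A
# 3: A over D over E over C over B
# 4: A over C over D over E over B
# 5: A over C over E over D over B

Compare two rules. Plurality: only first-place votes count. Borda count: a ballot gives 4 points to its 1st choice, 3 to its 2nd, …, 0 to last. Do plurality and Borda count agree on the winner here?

Yes

Plurality first-place counts: A 3, B 1, C 0, D 1, E 0 → A.
Borda totals: A 14, B 4, C 11, D 11, E 10 → A.
The two rules agree on A.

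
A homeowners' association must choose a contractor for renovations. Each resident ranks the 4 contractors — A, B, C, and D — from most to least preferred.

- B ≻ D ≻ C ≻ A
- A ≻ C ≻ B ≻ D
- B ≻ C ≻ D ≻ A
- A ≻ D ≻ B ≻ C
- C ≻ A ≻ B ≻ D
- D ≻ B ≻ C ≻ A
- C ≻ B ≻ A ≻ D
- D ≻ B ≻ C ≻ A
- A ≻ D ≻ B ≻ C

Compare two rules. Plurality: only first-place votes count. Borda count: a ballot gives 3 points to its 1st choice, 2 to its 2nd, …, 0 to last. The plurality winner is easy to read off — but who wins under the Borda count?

Plurality first-place counts: A 3, B 2, C 2, D 2 → A.
Borda totals: A 12, B 16, C 13, D 13 → B.

B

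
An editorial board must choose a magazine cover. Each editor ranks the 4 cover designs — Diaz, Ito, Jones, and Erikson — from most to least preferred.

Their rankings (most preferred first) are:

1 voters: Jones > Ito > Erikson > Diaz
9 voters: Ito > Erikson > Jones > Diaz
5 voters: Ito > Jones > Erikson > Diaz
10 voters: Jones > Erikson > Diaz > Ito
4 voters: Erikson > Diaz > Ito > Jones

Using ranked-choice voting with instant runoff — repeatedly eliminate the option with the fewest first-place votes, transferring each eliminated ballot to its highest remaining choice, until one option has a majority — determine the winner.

Ito

Round 1: Ito 14, Jones 11, Erikson 4, Diaz 0. Diaz has the fewest and is eliminated.
Round 2: Ito 14, Jones 11, Erikson 4. Erikson has the fewest and is eliminated.
Round 3: Ito 18, Jones 11. Ito has a majority.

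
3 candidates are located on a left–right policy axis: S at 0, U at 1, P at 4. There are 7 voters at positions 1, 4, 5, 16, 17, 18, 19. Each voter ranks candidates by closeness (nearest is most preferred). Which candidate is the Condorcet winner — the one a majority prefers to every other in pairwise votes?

P

With single-peaked preferences on a line, the Condorcet winner is the candidate closest to the median voter.
The median voter (position 16) is closest to P at 4.
Check: P vs U — voters closer to P: 6 of 7.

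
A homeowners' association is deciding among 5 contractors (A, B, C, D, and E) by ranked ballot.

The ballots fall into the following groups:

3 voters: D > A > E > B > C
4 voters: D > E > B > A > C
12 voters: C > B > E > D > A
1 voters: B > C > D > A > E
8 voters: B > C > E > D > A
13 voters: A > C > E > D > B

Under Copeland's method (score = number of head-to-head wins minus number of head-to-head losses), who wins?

Pairwise results:
  A vs B: B wins 25–16.
  A vs C: C wins 21–20.
  A vs D: D wins 28–13.
  A vs E: E wins 24–17.
  B vs C: C wins 25–16.
  B vs D: B wins 21–20.
  B vs E: B wins 21–20.
  C vs D: C wins 34–7.
  C vs E: C wins 34–7.
  D vs E: E wins 33–8.
Copeland scores (wins − losses):
  A: 0 − 4 = -4
  B: 3 − 1 = 2
  C: 4 − 0 = 4
  D: 1 − 3 = -2
  E: 2 − 2 = 0
C has the best Copeland score.

C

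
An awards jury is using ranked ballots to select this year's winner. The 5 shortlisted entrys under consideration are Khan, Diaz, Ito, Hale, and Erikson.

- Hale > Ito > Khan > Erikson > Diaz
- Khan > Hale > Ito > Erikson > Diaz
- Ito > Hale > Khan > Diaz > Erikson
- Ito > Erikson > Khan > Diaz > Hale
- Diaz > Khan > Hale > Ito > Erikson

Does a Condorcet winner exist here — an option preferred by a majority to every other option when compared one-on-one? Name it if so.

Head-to-head results (5 voters total):
Khan vs Diaz: Khan wins 4–1.
Khan vs Ito: Ito wins 3–2.
Khan vs Hale: Khan wins 3–2.
Khan vs Erikson: Khan wins 4–1.
Diaz vs Ito: Ito wins 4–1.
Diaz vs Hale: Hale wins 3–2.
Diaz vs Erikson: Erikson wins 3–2.
Ito vs Hale: Hale wins 3–2.
Ito vs Erikson: Ito wins 5–0.
Hale vs Erikson: Hale wins 4–1.
No candidate beats all others: Khan beats Hale beats Ito beats Khan, a majority cycle.

There is no Condorcet winner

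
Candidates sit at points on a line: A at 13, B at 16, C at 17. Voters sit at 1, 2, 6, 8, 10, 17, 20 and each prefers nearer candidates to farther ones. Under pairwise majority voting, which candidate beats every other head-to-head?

A

With single-peaked preferences on a line, the Condorcet winner is the candidate closest to the median voter.
The median voter (position 8) is closest to A at 13.
Check: A vs C — voters closer to A: 5 of 7.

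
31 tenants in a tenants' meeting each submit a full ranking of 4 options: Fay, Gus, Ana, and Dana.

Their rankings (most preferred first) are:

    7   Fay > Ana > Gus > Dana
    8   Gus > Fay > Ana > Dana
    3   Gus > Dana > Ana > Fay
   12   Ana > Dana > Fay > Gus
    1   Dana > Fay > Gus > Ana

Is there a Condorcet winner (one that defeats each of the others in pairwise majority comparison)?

No

Head-to-head results (31 voters total):
Fay vs Gus: Fay wins 20–11.
Fay vs Ana: Fay wins 16–15.
Fay vs Dana: Dana wins 16–15.
Gus vs Ana: Ana wins 19–12.
Gus vs Dana: Gus wins 18–13.
Ana vs Dana: Ana wins 27–4.
No candidate beats all others: Fay beats Gus beats Dana beats Fay, a majority cycle.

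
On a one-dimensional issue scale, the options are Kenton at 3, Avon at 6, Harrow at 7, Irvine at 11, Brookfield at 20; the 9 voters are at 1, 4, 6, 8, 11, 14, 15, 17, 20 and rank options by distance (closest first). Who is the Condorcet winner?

With single-peaked preferences on a line, the Condorcet winner is the candidate closest to the median voter.
The median voter (position 11) is closest to Irvine at 11.
Check: Irvine vs Brookfield — voters closer to Irvine: 7 of 9.

Irvine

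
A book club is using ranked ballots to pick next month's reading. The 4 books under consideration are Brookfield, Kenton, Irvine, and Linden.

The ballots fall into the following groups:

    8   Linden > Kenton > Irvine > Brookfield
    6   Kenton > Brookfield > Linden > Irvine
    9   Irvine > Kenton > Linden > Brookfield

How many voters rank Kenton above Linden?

Ballots ranking Kenton above Linden: 6+9 = 15.
Ballots ranking Linden above Kenton: 8.
So 15 of 23 voters prefer Kenton to Linden.

15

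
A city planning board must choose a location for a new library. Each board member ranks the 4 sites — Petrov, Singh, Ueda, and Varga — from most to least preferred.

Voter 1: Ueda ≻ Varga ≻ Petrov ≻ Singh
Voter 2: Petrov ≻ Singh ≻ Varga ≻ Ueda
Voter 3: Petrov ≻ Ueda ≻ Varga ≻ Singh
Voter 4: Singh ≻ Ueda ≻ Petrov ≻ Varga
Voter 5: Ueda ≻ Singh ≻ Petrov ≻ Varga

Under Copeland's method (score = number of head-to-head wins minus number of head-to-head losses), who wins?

Ueda

Pairwise results:
  Petrov vs Singh: Petrov wins 3–2.
  Petrov vs Ueda: Ueda wins 3–2.
  Petrov vs Varga: Petrov wins 4–1.
  Singh vs Ueda: Ueda wins 3–2.
  Singh vs Varga: Singh wins 3–2.
  Ueda vs Varga: Ueda wins 4–1.
Copeland scores (wins − losses):
  Petrov: 2 − 1 = 1
  Singh: 1 − 2 = -1
  Ueda: 3 − 0 = 3
  Varga: 0 − 3 = -3
Ueda has the best Copeland score.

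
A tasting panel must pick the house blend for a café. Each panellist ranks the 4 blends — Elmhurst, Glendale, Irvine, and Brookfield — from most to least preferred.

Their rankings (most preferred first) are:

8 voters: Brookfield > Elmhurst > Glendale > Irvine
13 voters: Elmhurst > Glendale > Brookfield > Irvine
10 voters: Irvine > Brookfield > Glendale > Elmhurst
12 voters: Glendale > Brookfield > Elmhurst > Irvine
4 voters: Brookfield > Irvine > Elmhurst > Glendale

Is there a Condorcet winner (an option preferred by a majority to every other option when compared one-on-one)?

Head-to-head results (47 voters total):
Elmhurst vs Glendale: Elmhurst wins 25–22.
Elmhurst vs Irvine: Elmhurst wins 33–14.
Elmhurst vs Brookfield: Brookfield wins 34–13.
Glendale vs Irvine: Glendale wins 33–14.
Glendale vs Brookfield: Glendale wins 25–22.
Irvine vs Brookfield: Brookfield wins 37–10.
No candidate beats all others: Elmhurst beats Glendale beats Brookfield beats Elmhurst, a majority cycle.

No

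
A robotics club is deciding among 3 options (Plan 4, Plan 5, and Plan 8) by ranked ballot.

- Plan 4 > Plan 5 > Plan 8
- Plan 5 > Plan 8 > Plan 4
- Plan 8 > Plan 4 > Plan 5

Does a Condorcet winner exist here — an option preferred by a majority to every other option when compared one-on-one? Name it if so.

No Condorcet winner

Head-to-head results (3 voters total):
Plan 4 vs Plan 5: Plan 4 wins 2–1.
Plan 4 vs Plan 8: Plan 8 wins 2–1.
Plan 5 vs Plan 8: Plan 5 wins 2–1.
No candidate beats all others: Plan 4 beats Plan 5 beats Plan 8 beats Plan 4, a majority cycle.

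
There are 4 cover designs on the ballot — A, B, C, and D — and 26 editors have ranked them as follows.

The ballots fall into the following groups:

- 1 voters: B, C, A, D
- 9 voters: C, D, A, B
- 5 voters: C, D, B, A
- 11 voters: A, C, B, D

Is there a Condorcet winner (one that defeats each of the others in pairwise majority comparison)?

Yes

Head-to-head results (26 voters total):
A vs B: A wins 20–6.
A vs C: C wins 15–11.
A vs D: D wins 14–12.
B vs C: C wins 25–1.
B vs D: D wins 14–12.
C vs D: C wins 26–0.
C beats each rival — A (15–11), B (25–1), D (26–0) — so C is the Condorcet winner.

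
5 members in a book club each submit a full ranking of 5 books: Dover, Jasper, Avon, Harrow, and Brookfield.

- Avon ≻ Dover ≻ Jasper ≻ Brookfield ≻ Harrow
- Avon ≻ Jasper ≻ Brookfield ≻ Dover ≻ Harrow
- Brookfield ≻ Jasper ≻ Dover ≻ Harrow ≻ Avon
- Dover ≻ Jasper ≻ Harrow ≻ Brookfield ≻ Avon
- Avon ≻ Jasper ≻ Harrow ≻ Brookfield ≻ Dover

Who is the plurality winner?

First-place vote totals:
  Dover: 1
  Jasper: 0
  Avon: 3
  Harrow: 0
  Brookfield: 1
Avon has the most first-place votes.

Avon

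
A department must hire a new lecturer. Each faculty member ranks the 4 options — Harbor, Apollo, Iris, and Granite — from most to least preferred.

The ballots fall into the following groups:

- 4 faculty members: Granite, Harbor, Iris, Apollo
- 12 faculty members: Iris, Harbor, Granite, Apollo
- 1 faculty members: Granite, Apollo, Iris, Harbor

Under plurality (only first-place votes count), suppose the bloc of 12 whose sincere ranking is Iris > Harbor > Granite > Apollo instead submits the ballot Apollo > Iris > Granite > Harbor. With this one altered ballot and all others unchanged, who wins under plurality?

First-place totals with the altered ballot: Harbor 0, Apollo 12, Iris 0, Granite 5.
The switch changes the winner from Iris to Apollo.

Apollo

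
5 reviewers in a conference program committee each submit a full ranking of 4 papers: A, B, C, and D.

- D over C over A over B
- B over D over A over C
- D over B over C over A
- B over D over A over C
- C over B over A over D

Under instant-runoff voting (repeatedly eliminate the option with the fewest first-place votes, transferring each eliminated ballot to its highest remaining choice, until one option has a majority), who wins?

Round 1: B 2, D 2, C 1, A 0. A has the fewest and is eliminated.
Round 2: B 2, D 2, C 1. C has the fewest and is eliminated.
Round 3: B 3, D 2. B has a majority.

B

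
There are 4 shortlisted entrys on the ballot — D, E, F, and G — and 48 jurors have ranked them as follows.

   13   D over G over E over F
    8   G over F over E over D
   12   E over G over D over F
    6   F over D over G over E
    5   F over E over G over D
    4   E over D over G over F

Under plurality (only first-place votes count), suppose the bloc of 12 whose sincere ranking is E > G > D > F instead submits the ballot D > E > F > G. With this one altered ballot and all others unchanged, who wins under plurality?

First-place totals with the altered ballot: D 25, E 4, F 11, G 8.
The switch changes the winner from E to D.

D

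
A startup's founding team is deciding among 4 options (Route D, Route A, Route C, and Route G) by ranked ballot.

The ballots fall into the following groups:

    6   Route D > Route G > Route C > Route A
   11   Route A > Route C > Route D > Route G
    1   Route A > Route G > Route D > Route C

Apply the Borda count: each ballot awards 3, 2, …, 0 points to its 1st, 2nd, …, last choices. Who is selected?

Borda scores:
  Route D: 6·3 + 11·1 + 1 = 30
  Route A: 6·0 + 11·3 + 3 = 36
  Route C: 6·1 + 11·2 + 0 = 28
  Route G: 6·2 + 11·0 + 2 = 14
Route A has the highest total.

Route A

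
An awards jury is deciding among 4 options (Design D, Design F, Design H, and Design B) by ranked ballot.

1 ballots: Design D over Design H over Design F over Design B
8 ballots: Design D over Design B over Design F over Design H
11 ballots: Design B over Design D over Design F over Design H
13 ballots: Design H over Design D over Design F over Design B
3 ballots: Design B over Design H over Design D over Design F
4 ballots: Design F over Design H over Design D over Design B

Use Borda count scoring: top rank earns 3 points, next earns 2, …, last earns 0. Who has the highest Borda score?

Borda scores:
  Design D: 3 + 8·3 + 11·2 + 13·2 + 3·1 + 4·1 = 82
  Design F: 1 + 8·1 + 11·1 + 13·1 + 3·0 + 4·3 = 45
  Design H: 2 + 8·0 + 11·0 + 13·3 + 3·2 + 4·2 = 55
  Design B: 0 + 8·2 + 11·3 + 13·0 + 3·3 + 4·0 = 58
Design D has the highest total.

Design D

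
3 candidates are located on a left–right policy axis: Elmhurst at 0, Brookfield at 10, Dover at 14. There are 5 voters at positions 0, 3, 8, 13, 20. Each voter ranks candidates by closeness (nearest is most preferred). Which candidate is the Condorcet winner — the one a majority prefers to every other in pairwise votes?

Brookfield

With single-peaked preferences on a line, the Condorcet winner is the candidate closest to the median voter.
The median voter (position 8) is closest to Brookfield at 10.
Check: Brookfield vs Dover — voters closer to Brookfield: 3 of 5.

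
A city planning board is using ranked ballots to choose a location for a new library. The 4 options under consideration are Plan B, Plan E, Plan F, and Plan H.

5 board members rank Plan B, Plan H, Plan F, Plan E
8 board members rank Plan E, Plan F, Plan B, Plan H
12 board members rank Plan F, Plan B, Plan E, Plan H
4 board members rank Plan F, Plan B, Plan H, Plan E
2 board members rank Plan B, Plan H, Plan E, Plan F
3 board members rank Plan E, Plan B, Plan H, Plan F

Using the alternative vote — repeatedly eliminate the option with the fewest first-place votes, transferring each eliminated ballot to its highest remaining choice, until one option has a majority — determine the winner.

Round 1: Plan F 16, Plan E 11, Plan B 7, Plan H 0. Plan H has the fewest and is eliminated.
Round 2: Plan F 16, Plan E 11, Plan B 7. Plan B has the fewest and is eliminated.
Round 3: Plan F 21, Plan E 13. Plan F has a majority.

Plan F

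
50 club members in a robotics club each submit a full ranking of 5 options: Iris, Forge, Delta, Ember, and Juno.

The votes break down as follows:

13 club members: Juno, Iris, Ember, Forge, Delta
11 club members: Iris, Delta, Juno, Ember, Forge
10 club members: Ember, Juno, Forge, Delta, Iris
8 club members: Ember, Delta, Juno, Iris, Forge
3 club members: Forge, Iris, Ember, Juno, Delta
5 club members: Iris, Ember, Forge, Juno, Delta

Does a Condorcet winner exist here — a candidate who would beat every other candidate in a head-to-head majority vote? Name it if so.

There is no Condorcet winner

Head-to-head results (50 voters total):
Iris vs Forge: Iris wins 37–13.
Iris vs Delta: Iris wins 32–18.
Iris vs Ember: Iris wins 32–18.
Iris vs Juno: Juno wins 31–19.
Forge vs Delta: Forge wins 31–19.
Forge vs Ember: Ember wins 47–3.
Forge vs Juno: Juno wins 42–8.
Delta vs Ember: Ember wins 39–11.
Delta vs Juno: Juno wins 31–19.
Ember vs Juno: Ember wins 26–24.
No candidate beats all others: Iris beats Ember beats Juno beats Iris, a majority cycle.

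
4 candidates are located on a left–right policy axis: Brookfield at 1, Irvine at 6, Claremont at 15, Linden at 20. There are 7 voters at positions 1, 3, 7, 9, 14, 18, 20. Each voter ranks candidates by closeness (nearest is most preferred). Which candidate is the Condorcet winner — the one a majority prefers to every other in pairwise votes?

Irvine

With single-peaked preferences on a line, the Condorcet winner is the candidate closest to the median voter.
The median voter (position 9) is closest to Irvine at 6.
Check: Irvine vs Linden — voters closer to Irvine: 4 of 7.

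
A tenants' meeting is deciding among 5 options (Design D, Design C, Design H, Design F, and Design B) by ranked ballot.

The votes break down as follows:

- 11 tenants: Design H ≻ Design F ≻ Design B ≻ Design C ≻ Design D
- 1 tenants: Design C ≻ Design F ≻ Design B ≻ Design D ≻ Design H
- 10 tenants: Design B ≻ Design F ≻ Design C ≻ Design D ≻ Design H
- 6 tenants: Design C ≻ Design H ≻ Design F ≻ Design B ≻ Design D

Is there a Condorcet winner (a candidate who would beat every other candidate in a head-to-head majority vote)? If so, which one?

There is no Condorcet winner

Head-to-head results (28 voters total):
Design D vs Design C: Design C wins 28–0.
Design D vs Design H: Design H wins 17–11.
Design D vs Design F: Design F wins 28–0.
Design D vs Design B: Design B wins 28–0.
Design C vs Design H: Design C wins 17–11.
Design C vs Design F: Design F wins 21–7.
Design C vs Design B: Design B wins 21–7.
Design H vs Design F: Design H wins 17–11.
Design H vs Design B: Design H wins 17–11.
Design F vs Design B: Design F wins 18–10.
No candidate beats all others: Design C beats Design H beats Design F beats Design C, a majority cycle.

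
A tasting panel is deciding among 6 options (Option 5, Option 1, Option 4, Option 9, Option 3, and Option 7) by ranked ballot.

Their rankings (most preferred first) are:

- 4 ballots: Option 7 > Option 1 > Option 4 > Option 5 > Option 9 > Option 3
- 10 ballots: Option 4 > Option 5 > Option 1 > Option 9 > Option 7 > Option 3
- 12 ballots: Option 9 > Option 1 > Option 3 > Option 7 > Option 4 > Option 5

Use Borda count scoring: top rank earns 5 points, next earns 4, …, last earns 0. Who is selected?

Borda scores:
  Option 5: 4·2 + 10·4 + 12·0 = 48
  Option 1: 4·4 + 10·3 + 12·4 = 94
  Option 4: 4·3 + 10·5 + 12·1 = 74
  Option 9: 4·1 + 10·2 + 12·5 = 84
  Option 3: 4·0 + 10·0 + 12·3 = 36
  Option 7: 4·5 + 10·1 + 12·2 = 54
Option 1 has the highest total.

Option 1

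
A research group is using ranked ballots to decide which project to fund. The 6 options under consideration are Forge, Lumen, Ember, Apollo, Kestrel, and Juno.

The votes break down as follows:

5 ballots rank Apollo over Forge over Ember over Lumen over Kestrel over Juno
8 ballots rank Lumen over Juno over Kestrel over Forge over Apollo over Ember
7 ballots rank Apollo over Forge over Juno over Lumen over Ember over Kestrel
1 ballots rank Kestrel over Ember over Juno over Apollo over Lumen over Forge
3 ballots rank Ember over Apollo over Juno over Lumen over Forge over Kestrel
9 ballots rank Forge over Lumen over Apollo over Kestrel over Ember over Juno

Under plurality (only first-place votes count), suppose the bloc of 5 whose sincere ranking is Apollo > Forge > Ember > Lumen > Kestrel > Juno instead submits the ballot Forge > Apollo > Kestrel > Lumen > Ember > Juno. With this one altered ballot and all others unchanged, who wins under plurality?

Forge

First-place totals with the altered ballot: Forge 14, Lumen 8, Ember 3, Apollo 7, Kestrel 1, Juno 0.
The switch changes the winner from Apollo to Forge.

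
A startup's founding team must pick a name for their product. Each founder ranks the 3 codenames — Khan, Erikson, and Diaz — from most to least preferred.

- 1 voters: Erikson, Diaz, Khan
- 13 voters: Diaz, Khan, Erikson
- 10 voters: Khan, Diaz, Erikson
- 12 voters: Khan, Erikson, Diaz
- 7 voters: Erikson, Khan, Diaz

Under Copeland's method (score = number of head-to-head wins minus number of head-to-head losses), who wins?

Khan

Pairwise results:
  Khan vs Erikson: Khan wins 35–8.
  Khan vs Diaz: Khan wins 29–14.
  Erikson vs Diaz: Diaz wins 23–20.
Copeland scores (wins − losses):
  Khan: 2 − 0 = 2
  Erikson: 0 − 2 = -2
  Diaz: 1 − 1 = 0
Khan has the best Copeland score.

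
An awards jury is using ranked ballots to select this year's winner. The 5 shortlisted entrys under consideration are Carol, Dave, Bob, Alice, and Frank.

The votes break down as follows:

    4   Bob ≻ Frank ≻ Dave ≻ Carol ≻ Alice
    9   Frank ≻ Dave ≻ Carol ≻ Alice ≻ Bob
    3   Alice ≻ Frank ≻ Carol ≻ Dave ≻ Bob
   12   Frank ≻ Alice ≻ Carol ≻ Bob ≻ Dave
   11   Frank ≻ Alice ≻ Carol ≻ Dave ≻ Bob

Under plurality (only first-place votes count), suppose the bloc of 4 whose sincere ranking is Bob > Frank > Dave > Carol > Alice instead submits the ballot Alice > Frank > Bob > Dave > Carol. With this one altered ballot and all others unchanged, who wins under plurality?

First-place totals with the altered ballot: Carol 0, Dave 0, Bob 0, Alice 7, Frank 32.
The winner is unchanged: still Frank.

Frank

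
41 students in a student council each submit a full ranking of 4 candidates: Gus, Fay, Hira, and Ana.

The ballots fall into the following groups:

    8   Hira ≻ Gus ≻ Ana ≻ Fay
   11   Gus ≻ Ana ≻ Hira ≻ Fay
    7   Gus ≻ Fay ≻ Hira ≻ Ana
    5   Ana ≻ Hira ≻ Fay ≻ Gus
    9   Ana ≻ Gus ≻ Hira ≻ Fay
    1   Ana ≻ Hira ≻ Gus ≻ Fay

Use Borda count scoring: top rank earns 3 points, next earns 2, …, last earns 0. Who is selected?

Borda scores:
  Gus: 8·2 + 11·3 + 7·3 + 5·0 + 9·2 + 1 = 89
  Fay: 8·0 + 11·0 + 7·2 + 5·1 + 9·0 + 0 = 19
  Hira: 8·3 + 11·1 + 7·1 + 5·2 + 9·1 + 2 = 63
  Ana: 8·1 + 11·2 + 7·0 + 5·3 + 9·3 + 3 = 75
Gus has the highest total.

Gus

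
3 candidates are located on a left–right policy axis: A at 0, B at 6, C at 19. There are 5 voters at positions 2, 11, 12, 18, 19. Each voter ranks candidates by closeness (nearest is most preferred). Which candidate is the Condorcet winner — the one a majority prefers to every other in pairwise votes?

B

With single-peaked preferences on a line, the Condorcet winner is the candidate closest to the median voter.
The median voter (position 12) is closest to B at 6.
Check: B vs C — voters closer to B: 3 of 5.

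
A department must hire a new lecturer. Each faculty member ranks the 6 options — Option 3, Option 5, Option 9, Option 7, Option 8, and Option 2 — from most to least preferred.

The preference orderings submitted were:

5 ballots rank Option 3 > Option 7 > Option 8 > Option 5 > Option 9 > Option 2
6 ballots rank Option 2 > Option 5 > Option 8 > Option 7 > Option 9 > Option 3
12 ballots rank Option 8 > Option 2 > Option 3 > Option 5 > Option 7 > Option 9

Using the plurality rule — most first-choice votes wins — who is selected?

Option 8

First-place vote totals:
  Option 3: 5
  Option 5: 0
  Option 9: 0
  Option 7: 0
  Option 8: 12
  Option 2: 6
Option 8 has the most first-place votes.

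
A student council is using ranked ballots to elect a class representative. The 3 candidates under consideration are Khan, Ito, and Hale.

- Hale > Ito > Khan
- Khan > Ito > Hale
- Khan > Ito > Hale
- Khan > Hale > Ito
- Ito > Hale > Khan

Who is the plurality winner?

First-place vote totals:
  Khan: 3
  Ito: 1
  Hale: 1
Khan has the most first-place votes.

Khan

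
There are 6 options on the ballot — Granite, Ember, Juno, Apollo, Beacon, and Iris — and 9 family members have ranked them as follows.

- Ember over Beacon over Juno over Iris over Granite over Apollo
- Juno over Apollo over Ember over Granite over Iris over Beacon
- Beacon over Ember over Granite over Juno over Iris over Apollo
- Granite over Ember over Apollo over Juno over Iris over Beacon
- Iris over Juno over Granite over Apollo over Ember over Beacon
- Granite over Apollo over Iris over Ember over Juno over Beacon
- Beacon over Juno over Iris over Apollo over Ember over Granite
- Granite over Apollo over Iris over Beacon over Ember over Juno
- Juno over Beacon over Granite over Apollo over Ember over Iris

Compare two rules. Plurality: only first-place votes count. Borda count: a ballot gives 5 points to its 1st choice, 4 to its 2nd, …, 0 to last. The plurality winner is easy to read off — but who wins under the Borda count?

Plurality first-place counts: Granite 3, Ember 1, Juno 2, Apollo 0, Beacon 2, Iris 1 → Granite.
Borda totals: Granite 27, Ember 22, Juno 26, Apollo 21, Beacon 20, Iris 19 → Granite.

Granite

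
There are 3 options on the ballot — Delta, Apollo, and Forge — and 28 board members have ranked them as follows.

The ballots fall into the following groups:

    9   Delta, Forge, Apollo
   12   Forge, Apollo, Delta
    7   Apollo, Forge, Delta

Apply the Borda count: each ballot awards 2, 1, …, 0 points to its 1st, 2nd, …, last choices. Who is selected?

Borda scores:
  Delta: 9·2 + 12·0 + 7·0 = 18
  Apollo: 9·0 + 12·1 + 7·2 = 26
  Forge: 9·1 + 12·2 + 7·1 = 40
Forge has the highest total.

Forge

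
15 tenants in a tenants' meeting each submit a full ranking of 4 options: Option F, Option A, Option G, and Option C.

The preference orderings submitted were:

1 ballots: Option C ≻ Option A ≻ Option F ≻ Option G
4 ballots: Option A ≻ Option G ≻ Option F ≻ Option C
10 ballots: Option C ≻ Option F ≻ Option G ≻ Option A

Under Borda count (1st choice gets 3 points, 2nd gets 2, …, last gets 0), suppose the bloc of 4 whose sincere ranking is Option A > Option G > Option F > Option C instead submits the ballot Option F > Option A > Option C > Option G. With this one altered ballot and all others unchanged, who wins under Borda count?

Option C

Borda totals with the altered ballot: Option F 33, Option A 10, Option G 10, Option C 37.
The winner is unchanged: still Option C.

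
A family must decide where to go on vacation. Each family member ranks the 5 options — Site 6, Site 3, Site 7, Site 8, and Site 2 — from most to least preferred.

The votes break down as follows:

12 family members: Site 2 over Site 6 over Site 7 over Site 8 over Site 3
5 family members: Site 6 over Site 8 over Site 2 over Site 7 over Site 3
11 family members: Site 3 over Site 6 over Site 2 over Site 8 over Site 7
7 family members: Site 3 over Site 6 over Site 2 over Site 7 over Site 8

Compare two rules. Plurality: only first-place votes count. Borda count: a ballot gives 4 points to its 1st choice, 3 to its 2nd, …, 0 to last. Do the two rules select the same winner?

No

Plurality first-place counts: Site 6 5, Site 3 18, Site 7 0, Site 8 0, Site 2 12 → Site 3.
Borda totals: Site 6 110, Site 3 72, Site 7 36, Site 8 38, Site 2 94 → Site 6.
The two rules disagree: plurality picks Site 3, Borda picks Site 6.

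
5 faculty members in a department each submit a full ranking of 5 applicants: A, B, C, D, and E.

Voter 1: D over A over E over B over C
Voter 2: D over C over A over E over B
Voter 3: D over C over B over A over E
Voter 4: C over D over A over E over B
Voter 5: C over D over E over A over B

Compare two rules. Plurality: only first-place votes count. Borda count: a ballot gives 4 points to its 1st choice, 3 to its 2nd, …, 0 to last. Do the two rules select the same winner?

Plurality first-place counts: A 0, B 0, C 2, D 3, E 0 → D.
Borda totals: A 9, B 3, C 14, D 18, E 6 → D.
The two rules agree on D.

Yes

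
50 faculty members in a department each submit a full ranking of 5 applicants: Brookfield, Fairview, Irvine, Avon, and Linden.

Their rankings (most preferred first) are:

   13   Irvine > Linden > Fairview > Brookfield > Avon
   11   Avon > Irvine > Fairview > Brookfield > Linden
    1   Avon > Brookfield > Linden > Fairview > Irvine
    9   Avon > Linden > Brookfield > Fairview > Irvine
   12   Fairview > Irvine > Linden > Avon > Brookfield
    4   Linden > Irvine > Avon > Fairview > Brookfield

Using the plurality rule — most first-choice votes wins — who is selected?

Avon

First-place vote totals:
  Brookfield: 0
  Fairview: 12
  Irvine: 13
  Avon: 21
  Linden: 4
Avon has the most first-place votes.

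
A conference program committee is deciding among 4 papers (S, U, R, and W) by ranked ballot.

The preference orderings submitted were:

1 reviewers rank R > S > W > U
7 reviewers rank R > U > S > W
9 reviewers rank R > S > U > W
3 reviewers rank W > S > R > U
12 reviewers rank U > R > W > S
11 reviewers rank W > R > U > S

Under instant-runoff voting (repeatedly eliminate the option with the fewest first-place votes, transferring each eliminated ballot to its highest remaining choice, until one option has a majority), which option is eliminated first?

Round 1: R 17, W 14, U 12, S 0. S has the fewest and is eliminated.
Round 2: R 17, W 14, U 12. U has the fewest and is eliminated.
Round 3: R 29, W 14. R has a majority.

S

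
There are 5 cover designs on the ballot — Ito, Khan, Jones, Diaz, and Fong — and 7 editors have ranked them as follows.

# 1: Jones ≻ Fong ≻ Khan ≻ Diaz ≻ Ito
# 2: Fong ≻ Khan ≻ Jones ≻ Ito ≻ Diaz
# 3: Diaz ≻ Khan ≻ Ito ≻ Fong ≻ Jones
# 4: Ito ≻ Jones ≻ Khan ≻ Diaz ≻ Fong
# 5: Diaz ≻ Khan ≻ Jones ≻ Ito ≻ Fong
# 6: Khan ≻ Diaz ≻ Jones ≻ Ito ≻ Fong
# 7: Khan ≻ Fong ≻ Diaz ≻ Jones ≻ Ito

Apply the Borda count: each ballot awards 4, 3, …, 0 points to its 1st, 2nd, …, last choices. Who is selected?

Borda scores:
  Ito: 0 + 1 + 2 + 4 + 1 + 1 + 0 = 9
  Khan: 2 + 3 + 3 + 2 + 3 + 4 + 4 = 21
  Jones: 4 + 2 + 0 + 3 + 2 + 2 + 1 = 14
  Diaz: 1 + 0 + 4 + 1 + 4 + 3 + 2 = 15
  Fong: 3 + 4 + 1 + 0 + 0 + 0 + 3 = 11
Khan has the highest total.

Khan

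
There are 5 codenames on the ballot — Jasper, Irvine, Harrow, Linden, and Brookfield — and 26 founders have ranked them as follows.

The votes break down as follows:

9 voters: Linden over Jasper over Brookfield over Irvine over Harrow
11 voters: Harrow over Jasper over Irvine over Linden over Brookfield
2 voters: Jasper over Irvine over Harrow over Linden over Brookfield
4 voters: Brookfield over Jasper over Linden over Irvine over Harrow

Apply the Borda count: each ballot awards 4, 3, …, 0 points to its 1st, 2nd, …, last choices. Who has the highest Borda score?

Jasper

Borda scores:
  Jasper: 9·3 + 11·3 + 2·4 + 4·3 = 80
  Irvine: 9·1 + 11·2 + 2·3 + 4·1 = 41
  Harrow: 9·0 + 11·4 + 2·2 + 4·0 = 48
  Linden: 9·4 + 11·1 + 2·1 + 4·2 = 57
  Brookfield: 9·2 + 11·0 + 2·0 + 4·4 = 34
Jasper has the highest total.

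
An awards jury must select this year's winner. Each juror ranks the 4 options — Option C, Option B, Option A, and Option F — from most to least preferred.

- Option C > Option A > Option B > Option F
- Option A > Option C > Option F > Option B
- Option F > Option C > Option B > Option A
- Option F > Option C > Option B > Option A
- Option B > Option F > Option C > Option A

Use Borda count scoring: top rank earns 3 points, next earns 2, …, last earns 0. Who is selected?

Option C

Borda scores:
  Option C: 3 + 2 + 2 + 2 + 1 = 10
  Option B: 1 + 0 + 1 + 1 + 3 = 6
  Option A: 2 + 3 + 0 + 0 + 0 = 5
  Option F: 0 + 1 + 3 + 3 + 2 = 9
Option C has the highest total.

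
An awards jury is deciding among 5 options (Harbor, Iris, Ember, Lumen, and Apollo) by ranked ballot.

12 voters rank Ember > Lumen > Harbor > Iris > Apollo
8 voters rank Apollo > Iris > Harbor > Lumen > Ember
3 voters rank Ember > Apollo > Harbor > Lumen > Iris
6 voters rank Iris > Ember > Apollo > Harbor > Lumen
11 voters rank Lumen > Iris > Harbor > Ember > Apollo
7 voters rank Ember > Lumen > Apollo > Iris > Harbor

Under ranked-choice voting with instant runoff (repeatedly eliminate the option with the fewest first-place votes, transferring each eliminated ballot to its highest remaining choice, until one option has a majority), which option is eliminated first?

Round 1: Ember 22, Lumen 11, Apollo 8, Iris 6, Harbor 0. Harbor has the fewest and is eliminated.
Round 2: Ember 22, Lumen 11, Apollo 8, Iris 6. Iris has the fewest and is eliminated.
Round 3: Ember 28, Lumen 11, Apollo 8. Ember has a majority.

Harbor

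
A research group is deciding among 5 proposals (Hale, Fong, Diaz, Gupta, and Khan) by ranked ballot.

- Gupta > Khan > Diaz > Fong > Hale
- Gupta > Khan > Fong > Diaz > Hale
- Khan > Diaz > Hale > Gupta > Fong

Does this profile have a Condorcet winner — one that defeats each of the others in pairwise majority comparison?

Head-to-head results (3 voters total):
Hale vs Fong: Fong wins 2–1.
Hale vs Diaz: Diaz wins 3–0.
Hale vs Gupta: Gupta wins 2–1.
Hale vs Khan: Khan wins 3–0.
Fong vs Diaz: Diaz wins 2–1.
Fong vs Gupta: Gupta wins 3–0.
Fong vs Khan: Khan wins 3–0.
Diaz vs Gupta: Gupta wins 2–1.
Diaz vs Khan: Khan wins 3–0.
Gupta vs Khan: Gupta wins 2–1.
Gupta beats each rival — Hale (2–1), Fong (3–0), Diaz (2–1), Khan (2–1) — so Gupta is the Condorcet winner.

Yes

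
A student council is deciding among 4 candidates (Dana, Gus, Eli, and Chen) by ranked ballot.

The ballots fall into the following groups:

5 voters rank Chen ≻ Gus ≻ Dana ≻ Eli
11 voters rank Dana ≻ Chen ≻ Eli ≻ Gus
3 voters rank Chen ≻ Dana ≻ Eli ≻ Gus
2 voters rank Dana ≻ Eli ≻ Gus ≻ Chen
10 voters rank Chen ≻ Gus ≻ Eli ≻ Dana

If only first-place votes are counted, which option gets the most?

First-place vote totals:
  Dana: 13
  Gus: 0
  Eli: 0
  Chen: 18
Chen has the most first-place votes.

Chen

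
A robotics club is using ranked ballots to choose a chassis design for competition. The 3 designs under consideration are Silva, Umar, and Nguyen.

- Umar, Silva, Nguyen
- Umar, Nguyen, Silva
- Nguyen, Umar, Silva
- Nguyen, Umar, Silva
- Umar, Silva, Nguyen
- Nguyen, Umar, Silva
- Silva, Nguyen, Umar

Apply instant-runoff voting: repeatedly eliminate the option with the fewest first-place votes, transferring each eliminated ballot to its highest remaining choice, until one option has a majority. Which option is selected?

Round 1: Umar 3, Nguyen 3, Silva 1. Silva has the fewest and is eliminated.
Round 2: Nguyen 4, Umar 3. Nguyen has a majority.

Nguyen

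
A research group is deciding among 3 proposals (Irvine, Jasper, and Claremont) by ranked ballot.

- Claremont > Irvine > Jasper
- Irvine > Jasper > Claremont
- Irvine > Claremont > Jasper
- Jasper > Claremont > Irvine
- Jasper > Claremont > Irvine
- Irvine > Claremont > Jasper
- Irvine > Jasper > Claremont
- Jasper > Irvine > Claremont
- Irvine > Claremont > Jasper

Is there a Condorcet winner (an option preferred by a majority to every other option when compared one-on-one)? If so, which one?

Head-to-head results (9 voters total):
Irvine vs Jasper: Irvine wins 6–3.
Irvine vs Claremont: Irvine wins 6–3.
Jasper vs Claremont: Jasper wins 5–4.
Irvine beats each rival — Jasper (6–3), Claremont (6–3) — so Irvine is the Condorcet winner.

Irvine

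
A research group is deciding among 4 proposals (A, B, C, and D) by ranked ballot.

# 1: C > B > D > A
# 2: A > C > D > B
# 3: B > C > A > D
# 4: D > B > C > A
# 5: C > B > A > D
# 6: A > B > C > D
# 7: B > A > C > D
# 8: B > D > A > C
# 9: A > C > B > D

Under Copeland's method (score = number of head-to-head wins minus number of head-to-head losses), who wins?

B

Pairwise results:
  A vs B: B wins 6–3.
  A vs C: A wins 5–4.
  A vs D: A wins 6–3.
  B vs C: B wins 5–4.
  B vs D: B wins 7–2.
  C vs D: C wins 7–2.
Copeland scores (wins − losses):
  A: 2 − 1 = 1
  B: 3 − 0 = 3
  C: 1 − 2 = -1
  D: 0 − 3 = -3
B has the best Copeland score.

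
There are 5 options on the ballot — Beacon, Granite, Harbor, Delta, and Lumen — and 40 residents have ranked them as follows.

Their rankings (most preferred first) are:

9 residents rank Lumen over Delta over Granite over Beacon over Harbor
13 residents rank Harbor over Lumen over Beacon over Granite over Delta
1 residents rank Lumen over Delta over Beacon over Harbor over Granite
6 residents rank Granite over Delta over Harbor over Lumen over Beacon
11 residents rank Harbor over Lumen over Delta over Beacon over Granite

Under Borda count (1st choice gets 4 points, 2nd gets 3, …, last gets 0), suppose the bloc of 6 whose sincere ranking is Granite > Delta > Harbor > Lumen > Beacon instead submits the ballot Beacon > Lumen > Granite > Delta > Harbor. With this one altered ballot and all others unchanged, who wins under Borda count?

Borda totals with the altered ballot: Beacon 72, Granite 43, Harbor 97, Delta 58, Lumen 130.
The winner is unchanged: still Lumen.

Lumen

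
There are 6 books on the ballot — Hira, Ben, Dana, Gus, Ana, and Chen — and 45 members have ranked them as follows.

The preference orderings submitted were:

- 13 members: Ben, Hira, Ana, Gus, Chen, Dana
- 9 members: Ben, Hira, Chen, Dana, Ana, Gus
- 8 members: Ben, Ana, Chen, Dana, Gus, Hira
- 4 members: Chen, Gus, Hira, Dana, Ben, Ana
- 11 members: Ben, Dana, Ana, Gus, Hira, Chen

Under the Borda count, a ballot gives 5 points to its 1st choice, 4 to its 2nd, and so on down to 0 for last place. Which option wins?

Ben

Borda scores:
  Hira: 13·4 + 9·4 + 8·0 + 4·3 + 11·1 = 111
  Ben: 13·5 + 9·5 + 8·5 + 4·1 + 11·5 = 209
  Dana: 13·0 + 9·2 + 8·2 + 4·2 + 11·4 = 86
  Gus: 13·2 + 9·0 + 8·1 + 4·4 + 11·2 = 72
  Ana: 13·3 + 9·1 + 8·4 + 4·0 + 11·3 = 113
  Chen: 13·1 + 9·3 + 8·3 + 4·5 + 11·0 = 84
Ben has the highest total.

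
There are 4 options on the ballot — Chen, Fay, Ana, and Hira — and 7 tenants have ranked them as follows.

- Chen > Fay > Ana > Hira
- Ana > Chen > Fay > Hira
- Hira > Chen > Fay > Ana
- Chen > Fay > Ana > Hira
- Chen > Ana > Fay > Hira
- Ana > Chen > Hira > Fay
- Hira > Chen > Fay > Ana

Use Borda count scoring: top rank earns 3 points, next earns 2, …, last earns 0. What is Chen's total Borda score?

Borda scores:
  Chen: 3 + 2 + 2 + 3 + 3 + 2 + 2 = 17
  Fay: 2 + 1 + 1 + 2 + 1 + 0 + 1 = 8
  Ana: 1 + 3 + 0 + 1 + 2 + 3 + 0 = 10
  Hira: 0 + 0 + 3 + 0 + 0 + 1 + 3 = 7

17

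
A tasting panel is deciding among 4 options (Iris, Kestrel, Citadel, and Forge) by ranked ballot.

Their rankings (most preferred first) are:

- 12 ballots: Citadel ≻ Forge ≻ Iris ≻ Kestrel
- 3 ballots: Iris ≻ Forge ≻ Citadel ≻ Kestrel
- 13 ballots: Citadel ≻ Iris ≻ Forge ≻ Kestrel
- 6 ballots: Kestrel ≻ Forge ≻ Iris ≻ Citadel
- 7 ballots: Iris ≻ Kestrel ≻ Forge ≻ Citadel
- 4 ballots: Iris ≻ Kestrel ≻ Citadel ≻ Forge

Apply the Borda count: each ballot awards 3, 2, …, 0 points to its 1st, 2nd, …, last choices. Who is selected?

Iris

Borda scores:
  Iris: 12·1 + 3·3 + 13·2 + 6·1 + 7·3 + 4·3 = 86
  Kestrel: 12·0 + 3·0 + 13·0 + 6·3 + 7·2 + 4·2 = 40
  Citadel: 12·3 + 3·1 + 13·3 + 6·0 + 7·0 + 4·1 = 82
  Forge: 12·2 + 3·2 + 13·1 + 6·2 + 7·1 + 4·0 = 62
Iris has the highest total.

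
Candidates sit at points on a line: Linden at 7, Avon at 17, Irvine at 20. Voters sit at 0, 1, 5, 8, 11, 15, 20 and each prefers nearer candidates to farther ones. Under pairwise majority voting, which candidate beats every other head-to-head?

With single-peaked preferences on a line, the Condorcet winner is the candidate closest to the median voter.
The median voter (position 8) is closest to Linden at 7.
Check: Linden vs Avon — voters closer to Linden: 5 of 7.

Linden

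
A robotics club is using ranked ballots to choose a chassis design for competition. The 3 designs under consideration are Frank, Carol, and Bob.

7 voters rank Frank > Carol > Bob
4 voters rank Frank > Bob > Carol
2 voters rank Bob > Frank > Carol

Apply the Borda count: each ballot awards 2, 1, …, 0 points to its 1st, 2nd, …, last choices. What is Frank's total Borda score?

Borda scores:
  Frank: 7·2 + 4·2 + 2·1 = 24
  Carol: 7·1 + 4·0 + 2·0 = 7
  Bob: 7·0 + 4·1 + 2·2 = 8

24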